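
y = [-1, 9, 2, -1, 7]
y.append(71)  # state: [-1, 9, 2, -1, 7, 71]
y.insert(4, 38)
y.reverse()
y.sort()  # [-1, -1, 2, 7, 9, 38, 71]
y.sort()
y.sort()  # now [-1, -1, 2, 7, 9, 38, 71]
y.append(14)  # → [-1, -1, 2, 7, 9, 38, 71, 14]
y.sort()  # [-1, -1, 2, 7, 9, 14, 38, 71]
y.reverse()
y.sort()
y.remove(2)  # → [-1, -1, 7, 9, 14, 38, 71]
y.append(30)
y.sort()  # [-1, -1, 7, 9, 14, 30, 38, 71]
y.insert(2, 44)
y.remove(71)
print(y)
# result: [-1, -1, 44, 7, 9, 14, 30, 38]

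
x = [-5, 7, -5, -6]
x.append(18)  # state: [-5, 7, -5, -6, 18]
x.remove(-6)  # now [-5, 7, -5, 18]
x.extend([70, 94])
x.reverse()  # [94, 70, 18, -5, 7, -5]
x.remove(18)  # [94, 70, -5, 7, -5]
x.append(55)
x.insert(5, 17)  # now [94, 70, -5, 7, -5, 17, 55]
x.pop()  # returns 55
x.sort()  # [-5, -5, 7, 17, 70, 94]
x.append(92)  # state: [-5, -5, 7, 17, 70, 94, 92]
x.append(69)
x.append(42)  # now [-5, -5, 7, 17, 70, 94, 92, 69, 42]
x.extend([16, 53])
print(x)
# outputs [-5, -5, 7, 17, 70, 94, 92, 69, 42, 16, 53]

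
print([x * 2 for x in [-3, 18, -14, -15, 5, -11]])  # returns [-6, 36, -28, -30, 10, -22]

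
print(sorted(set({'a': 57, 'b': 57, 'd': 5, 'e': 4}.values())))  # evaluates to [4, 5, 57]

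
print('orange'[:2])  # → or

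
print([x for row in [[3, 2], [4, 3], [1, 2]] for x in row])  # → [3, 2, 4, 3, 1, 2]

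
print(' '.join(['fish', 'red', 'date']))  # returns fish red date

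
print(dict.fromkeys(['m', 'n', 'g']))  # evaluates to {'m': None, 'n': None, 'g': None}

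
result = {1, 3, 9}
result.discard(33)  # {1, 3, 9}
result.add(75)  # {1, 3, 9, 75}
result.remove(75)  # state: {1, 3, 9}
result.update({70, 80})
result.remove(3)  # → {1, 9, 70, 80}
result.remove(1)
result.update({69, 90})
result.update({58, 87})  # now {9, 58, 69, 70, 80, 87, 90}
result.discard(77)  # {9, 58, 69, 70, 80, 87, 90}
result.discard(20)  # {9, 58, 69, 70, 80, 87, 90}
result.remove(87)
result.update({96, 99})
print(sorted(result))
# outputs [9, 58, 69, 70, 80, 90, 96, 99]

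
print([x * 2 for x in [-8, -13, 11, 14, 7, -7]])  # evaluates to [-16, -26, 22, 28, 14, -14]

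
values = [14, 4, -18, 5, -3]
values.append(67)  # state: [14, 4, -18, 5, -3, 67]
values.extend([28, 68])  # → [14, 4, -18, 5, -3, 67, 28, 68]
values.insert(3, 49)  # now [14, 4, -18, 49, 5, -3, 67, 28, 68]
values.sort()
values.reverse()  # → [68, 67, 49, 28, 14, 5, 4, -3, -18]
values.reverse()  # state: [-18, -3, 4, 5, 14, 28, 49, 67, 68]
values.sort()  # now [-18, -3, 4, 5, 14, 28, 49, 67, 68]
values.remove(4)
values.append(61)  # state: [-18, -3, 5, 14, 28, 49, 67, 68, 61]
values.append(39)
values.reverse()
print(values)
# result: [39, 61, 68, 67, 49, 28, 14, 5, -3, -18]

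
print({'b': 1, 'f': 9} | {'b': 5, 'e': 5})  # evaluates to {'b': 5, 'f': 9, 'e': 5}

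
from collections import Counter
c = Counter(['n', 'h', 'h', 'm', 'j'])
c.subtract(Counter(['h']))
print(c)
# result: Counter({'n': 1, 'h': 1, 'm': 1, 'j': 1})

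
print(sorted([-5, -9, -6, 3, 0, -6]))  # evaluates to [-9, -6, -6, -5, 0, 3]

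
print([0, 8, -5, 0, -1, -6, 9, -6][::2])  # [0, -5, -1, 9]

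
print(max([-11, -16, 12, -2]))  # 12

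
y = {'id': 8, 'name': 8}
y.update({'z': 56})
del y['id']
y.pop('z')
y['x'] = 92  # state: {'name': 8, 'x': 92}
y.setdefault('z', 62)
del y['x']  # {'name': 8, 'z': 62}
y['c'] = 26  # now {'name': 8, 'z': 62, 'c': 26}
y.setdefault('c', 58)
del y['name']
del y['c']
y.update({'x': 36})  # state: {'z': 62, 'x': 36}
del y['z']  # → {'x': 36}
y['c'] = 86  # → {'x': 36, 'c': 86}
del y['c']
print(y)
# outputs {'x': 36}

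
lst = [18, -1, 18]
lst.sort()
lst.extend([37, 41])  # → [-1, 18, 18, 37, 41]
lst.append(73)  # [-1, 18, 18, 37, 41, 73]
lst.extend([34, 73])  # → [-1, 18, 18, 37, 41, 73, 34, 73]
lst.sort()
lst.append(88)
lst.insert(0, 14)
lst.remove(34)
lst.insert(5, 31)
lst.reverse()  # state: [88, 73, 73, 41, 31, 37, 18, 18, -1, 14]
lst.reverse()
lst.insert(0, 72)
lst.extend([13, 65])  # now [72, 14, -1, 18, 18, 37, 31, 41, 73, 73, 88, 13, 65]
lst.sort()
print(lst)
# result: [-1, 13, 14, 18, 18, 31, 37, 41, 65, 72, 73, 73, 88]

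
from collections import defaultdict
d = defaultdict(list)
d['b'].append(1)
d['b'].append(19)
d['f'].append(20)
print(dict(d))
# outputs {'b': [1, 19], 'f': [20]}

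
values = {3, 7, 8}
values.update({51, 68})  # {3, 7, 8, 51, 68}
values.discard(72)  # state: {3, 7, 8, 51, 68}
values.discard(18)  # {3, 7, 8, 51, 68}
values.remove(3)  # {7, 8, 51, 68}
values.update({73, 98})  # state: {7, 8, 51, 68, 73, 98}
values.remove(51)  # {7, 8, 68, 73, 98}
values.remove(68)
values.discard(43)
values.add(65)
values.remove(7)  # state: {8, 65, 73, 98}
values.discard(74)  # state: {8, 65, 73, 98}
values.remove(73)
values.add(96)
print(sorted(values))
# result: [8, 65, 96, 98]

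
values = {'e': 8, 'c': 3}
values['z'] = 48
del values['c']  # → {'e': 8, 'z': 48}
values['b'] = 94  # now {'e': 8, 'z': 48, 'b': 94}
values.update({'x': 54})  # {'e': 8, 'z': 48, 'b': 94, 'x': 54}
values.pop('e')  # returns 8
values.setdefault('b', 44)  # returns 94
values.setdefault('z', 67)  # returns 48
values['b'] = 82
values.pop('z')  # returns 48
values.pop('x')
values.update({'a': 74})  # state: {'b': 82, 'a': 74}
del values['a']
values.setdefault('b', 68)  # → 82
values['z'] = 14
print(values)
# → {'b': 82, 'z': 14}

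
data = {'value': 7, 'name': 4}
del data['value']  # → {'name': 4}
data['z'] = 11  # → {'name': 4, 'z': 11}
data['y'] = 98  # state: {'name': 4, 'z': 11, 'y': 98}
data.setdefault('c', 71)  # 71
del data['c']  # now {'name': 4, 'z': 11, 'y': 98}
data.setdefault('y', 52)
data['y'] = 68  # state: {'name': 4, 'z': 11, 'y': 68}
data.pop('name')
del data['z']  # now {'y': 68}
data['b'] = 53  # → {'y': 68, 'b': 53}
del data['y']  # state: {'b': 53}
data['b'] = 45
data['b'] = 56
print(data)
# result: {'b': 56}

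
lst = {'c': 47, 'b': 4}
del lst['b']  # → {'c': 47}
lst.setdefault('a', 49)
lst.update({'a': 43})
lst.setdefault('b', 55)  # 55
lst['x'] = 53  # {'c': 47, 'a': 43, 'b': 55, 'x': 53}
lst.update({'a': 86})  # {'c': 47, 'a': 86, 'b': 55, 'x': 53}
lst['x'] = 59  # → {'c': 47, 'a': 86, 'b': 55, 'x': 59}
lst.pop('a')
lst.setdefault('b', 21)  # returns 55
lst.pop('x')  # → 59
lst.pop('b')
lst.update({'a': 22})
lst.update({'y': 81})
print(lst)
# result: {'c': 47, 'a': 22, 'y': 81}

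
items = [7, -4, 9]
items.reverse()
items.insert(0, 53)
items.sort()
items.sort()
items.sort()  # [-4, 7, 9, 53]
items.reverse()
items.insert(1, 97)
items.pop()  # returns -4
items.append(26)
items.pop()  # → 26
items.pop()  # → 7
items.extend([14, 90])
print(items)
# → [53, 97, 9, 14, 90]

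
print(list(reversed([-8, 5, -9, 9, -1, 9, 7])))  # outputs [7, 9, -1, 9, -9, 5, -8]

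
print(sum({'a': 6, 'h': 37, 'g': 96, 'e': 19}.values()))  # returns 158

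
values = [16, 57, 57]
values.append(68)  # [16, 57, 57, 68]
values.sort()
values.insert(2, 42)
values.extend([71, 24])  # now [16, 57, 42, 57, 68, 71, 24]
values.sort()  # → [16, 24, 42, 57, 57, 68, 71]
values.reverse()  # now [71, 68, 57, 57, 42, 24, 16]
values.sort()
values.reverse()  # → [71, 68, 57, 57, 42, 24, 16]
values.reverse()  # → [16, 24, 42, 57, 57, 68, 71]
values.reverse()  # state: [71, 68, 57, 57, 42, 24, 16]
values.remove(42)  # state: [71, 68, 57, 57, 24, 16]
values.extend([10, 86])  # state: [71, 68, 57, 57, 24, 16, 10, 86]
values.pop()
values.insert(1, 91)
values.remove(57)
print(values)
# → [71, 91, 68, 57, 24, 16, 10]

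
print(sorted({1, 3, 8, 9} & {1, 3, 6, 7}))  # [1, 3]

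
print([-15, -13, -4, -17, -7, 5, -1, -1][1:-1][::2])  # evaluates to [-13, -17, 5]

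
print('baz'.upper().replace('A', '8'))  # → B8Z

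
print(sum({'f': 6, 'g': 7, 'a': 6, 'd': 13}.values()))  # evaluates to 32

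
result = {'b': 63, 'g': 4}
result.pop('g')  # 4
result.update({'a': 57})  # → {'b': 63, 'a': 57}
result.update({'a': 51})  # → {'b': 63, 'a': 51}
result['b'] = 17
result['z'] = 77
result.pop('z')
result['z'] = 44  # {'b': 17, 'a': 51, 'z': 44}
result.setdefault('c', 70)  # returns 70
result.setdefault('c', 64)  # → 70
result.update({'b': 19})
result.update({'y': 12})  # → {'b': 19, 'a': 51, 'z': 44, 'c': 70, 'y': 12}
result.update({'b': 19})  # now {'b': 19, 'a': 51, 'z': 44, 'c': 70, 'y': 12}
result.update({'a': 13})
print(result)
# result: {'b': 19, 'a': 13, 'z': 44, 'c': 70, 'y': 12}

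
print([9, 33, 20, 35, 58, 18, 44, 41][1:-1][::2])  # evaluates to [33, 35, 18]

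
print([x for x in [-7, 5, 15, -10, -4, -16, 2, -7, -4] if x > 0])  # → [5, 15, 2]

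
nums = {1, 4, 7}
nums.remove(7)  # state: {1, 4}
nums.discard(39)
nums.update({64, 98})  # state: {1, 4, 64, 98}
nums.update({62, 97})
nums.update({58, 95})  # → {1, 4, 58, 62, 64, 95, 97, 98}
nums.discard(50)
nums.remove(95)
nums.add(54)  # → {1, 4, 54, 58, 62, 64, 97, 98}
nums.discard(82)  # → {1, 4, 54, 58, 62, 64, 97, 98}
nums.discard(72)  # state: {1, 4, 54, 58, 62, 64, 97, 98}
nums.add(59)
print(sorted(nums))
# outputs [1, 4, 54, 58, 59, 62, 64, 97, 98]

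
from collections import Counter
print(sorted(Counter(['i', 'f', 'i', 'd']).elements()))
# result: ['d', 'f', 'i', 'i']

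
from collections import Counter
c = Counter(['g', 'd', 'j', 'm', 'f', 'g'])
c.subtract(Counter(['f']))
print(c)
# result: Counter({'g': 2, 'd': 1, 'j': 1, 'm': 1, 'f': 0})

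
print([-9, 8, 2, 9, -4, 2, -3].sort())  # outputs None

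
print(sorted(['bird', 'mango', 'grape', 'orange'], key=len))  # ['bird', 'mango', 'grape', 'orange']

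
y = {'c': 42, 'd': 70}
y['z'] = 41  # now {'c': 42, 'd': 70, 'z': 41}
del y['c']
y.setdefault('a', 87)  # 87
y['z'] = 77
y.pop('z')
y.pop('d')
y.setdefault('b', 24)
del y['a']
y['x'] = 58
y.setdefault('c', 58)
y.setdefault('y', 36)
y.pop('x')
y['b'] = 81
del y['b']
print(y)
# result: {'c': 58, 'y': 36}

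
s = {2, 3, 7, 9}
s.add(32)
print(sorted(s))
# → [2, 3, 7, 9, 32]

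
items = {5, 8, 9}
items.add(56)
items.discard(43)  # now {5, 8, 9, 56}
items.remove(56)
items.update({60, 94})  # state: {5, 8, 9, 60, 94}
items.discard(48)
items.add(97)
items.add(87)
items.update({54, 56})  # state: {5, 8, 9, 54, 56, 60, 87, 94, 97}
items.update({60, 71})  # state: {5, 8, 9, 54, 56, 60, 71, 87, 94, 97}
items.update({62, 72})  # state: {5, 8, 9, 54, 56, 60, 62, 71, 72, 87, 94, 97}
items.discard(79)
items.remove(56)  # {5, 8, 9, 54, 60, 62, 71, 72, 87, 94, 97}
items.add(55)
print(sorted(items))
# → [5, 8, 9, 54, 55, 60, 62, 71, 72, 87, 94, 97]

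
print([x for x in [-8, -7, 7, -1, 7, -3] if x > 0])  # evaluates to [7, 7]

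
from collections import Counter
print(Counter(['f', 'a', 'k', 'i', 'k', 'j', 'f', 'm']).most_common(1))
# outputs [('f', 2)]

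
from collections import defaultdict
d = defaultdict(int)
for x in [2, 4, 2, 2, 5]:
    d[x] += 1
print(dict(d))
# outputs {2: 3, 4: 1, 5: 1}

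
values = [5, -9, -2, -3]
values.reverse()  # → [-3, -2, -9, 5]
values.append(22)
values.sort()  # [-9, -3, -2, 5, 22]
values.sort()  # [-9, -3, -2, 5, 22]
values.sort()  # [-9, -3, -2, 5, 22]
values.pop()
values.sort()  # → [-9, -3, -2, 5]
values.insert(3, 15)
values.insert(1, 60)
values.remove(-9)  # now [60, -3, -2, 15, 5]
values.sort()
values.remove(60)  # [-3, -2, 5, 15]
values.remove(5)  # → [-3, -2, 15]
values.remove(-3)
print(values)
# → [-2, 15]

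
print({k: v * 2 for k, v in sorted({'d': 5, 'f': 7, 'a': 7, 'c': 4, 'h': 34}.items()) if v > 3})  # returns {'a': 14, 'c': 8, 'd': 10, 'f': 14, 'h': 68}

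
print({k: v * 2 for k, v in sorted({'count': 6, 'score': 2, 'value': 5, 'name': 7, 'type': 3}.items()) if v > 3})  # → {'count': 12, 'name': 14, 'value': 10}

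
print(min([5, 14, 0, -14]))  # -14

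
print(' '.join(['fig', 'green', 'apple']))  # fig green apple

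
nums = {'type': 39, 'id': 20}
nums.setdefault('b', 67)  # 67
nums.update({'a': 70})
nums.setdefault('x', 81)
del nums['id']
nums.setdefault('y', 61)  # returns 61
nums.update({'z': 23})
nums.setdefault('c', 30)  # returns 30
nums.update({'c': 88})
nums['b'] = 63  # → {'type': 39, 'b': 63, 'a': 70, 'x': 81, 'y': 61, 'z': 23, 'c': 88}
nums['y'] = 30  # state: {'type': 39, 'b': 63, 'a': 70, 'x': 81, 'y': 30, 'z': 23, 'c': 88}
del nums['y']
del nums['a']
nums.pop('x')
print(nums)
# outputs {'type': 39, 'b': 63, 'z': 23, 'c': 88}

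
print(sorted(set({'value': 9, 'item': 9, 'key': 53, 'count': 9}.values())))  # [9, 53]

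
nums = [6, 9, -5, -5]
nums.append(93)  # [6, 9, -5, -5, 93]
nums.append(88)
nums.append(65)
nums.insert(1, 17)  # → [6, 17, 9, -5, -5, 93, 88, 65]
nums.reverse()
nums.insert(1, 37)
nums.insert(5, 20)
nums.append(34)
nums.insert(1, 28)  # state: [65, 28, 37, 88, 93, -5, 20, -5, 9, 17, 6, 34]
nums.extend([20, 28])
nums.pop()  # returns 28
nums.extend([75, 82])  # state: [65, 28, 37, 88, 93, -5, 20, -5, 9, 17, 6, 34, 20, 75, 82]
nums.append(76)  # [65, 28, 37, 88, 93, -5, 20, -5, 9, 17, 6, 34, 20, 75, 82, 76]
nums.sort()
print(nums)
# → [-5, -5, 6, 9, 17, 20, 20, 28, 34, 37, 65, 75, 76, 82, 88, 93]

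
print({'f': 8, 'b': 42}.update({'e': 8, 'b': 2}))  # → None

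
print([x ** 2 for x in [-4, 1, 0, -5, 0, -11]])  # [16, 1, 0, 25, 0, 121]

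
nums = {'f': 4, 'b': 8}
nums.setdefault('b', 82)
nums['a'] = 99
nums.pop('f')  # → 4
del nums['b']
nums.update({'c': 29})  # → {'a': 99, 'c': 29}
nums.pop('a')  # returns 99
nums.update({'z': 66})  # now {'c': 29, 'z': 66}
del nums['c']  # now {'z': 66}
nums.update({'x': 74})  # {'z': 66, 'x': 74}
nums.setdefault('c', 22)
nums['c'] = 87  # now {'z': 66, 'x': 74, 'c': 87}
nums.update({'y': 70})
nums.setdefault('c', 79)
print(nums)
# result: {'z': 66, 'x': 74, 'c': 87, 'y': 70}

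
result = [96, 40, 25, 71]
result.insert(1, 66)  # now [96, 66, 40, 25, 71]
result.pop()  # 71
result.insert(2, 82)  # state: [96, 66, 82, 40, 25]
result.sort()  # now [25, 40, 66, 82, 96]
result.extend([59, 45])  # [25, 40, 66, 82, 96, 59, 45]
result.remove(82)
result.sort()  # [25, 40, 45, 59, 66, 96]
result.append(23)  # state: [25, 40, 45, 59, 66, 96, 23]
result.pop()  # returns 23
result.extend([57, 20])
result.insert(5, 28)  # [25, 40, 45, 59, 66, 28, 96, 57, 20]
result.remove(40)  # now [25, 45, 59, 66, 28, 96, 57, 20]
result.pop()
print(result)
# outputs [25, 45, 59, 66, 28, 96, 57]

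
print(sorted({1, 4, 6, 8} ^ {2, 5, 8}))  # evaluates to [1, 2, 4, 5, 6]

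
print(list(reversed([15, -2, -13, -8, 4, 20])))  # [20, 4, -8, -13, -2, 15]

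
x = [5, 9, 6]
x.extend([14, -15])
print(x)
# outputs [5, 9, 6, 14, -15]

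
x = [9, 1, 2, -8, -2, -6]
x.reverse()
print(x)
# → [-6, -2, -8, 2, 1, 9]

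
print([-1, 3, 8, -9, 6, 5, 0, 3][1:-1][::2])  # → [3, -9, 5]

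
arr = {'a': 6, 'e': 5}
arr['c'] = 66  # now {'a': 6, 'e': 5, 'c': 66}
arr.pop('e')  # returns 5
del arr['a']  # {'c': 66}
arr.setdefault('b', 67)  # 67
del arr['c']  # {'b': 67}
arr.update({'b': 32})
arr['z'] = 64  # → {'b': 32, 'z': 64}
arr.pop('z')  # 64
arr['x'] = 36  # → {'b': 32, 'x': 36}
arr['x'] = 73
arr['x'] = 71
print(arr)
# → {'b': 32, 'x': 71}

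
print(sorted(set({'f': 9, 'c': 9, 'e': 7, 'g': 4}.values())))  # [4, 7, 9]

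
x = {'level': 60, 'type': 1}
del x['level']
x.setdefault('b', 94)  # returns 94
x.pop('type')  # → 1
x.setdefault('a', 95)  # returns 95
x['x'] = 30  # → {'b': 94, 'a': 95, 'x': 30}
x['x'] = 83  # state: {'b': 94, 'a': 95, 'x': 83}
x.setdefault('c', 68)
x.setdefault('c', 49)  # 68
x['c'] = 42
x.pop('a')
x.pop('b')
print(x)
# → {'x': 83, 'c': 42}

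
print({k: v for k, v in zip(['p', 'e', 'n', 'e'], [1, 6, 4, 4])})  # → {'p': 1, 'e': 4, 'n': 4}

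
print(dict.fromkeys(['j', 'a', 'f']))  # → {'j': None, 'a': None, 'f': None}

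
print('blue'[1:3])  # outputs lu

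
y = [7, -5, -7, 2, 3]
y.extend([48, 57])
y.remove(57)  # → [7, -5, -7, 2, 3, 48]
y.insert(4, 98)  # [7, -5, -7, 2, 98, 3, 48]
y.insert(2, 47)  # [7, -5, 47, -7, 2, 98, 3, 48]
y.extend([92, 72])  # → [7, -5, 47, -7, 2, 98, 3, 48, 92, 72]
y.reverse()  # [72, 92, 48, 3, 98, 2, -7, 47, -5, 7]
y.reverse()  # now [7, -5, 47, -7, 2, 98, 3, 48, 92, 72]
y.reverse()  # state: [72, 92, 48, 3, 98, 2, -7, 47, -5, 7]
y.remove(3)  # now [72, 92, 48, 98, 2, -7, 47, -5, 7]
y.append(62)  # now [72, 92, 48, 98, 2, -7, 47, -5, 7, 62]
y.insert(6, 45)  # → [72, 92, 48, 98, 2, -7, 45, 47, -5, 7, 62]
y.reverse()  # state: [62, 7, -5, 47, 45, -7, 2, 98, 48, 92, 72]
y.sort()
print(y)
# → [-7, -5, 2, 7, 45, 47, 48, 62, 72, 92, 98]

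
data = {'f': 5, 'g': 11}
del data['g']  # {'f': 5}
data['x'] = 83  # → {'f': 5, 'x': 83}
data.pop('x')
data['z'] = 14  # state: {'f': 5, 'z': 14}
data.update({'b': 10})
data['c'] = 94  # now {'f': 5, 'z': 14, 'b': 10, 'c': 94}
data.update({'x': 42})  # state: {'f': 5, 'z': 14, 'b': 10, 'c': 94, 'x': 42}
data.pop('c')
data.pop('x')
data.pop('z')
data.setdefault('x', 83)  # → 83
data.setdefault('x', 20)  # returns 83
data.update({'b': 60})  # {'f': 5, 'b': 60, 'x': 83}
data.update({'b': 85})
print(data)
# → {'f': 5, 'b': 85, 'x': 83}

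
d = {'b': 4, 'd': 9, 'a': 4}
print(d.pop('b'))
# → 4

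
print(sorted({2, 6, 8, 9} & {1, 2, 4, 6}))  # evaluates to [2, 6]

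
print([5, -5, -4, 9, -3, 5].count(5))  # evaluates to 2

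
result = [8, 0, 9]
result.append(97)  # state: [8, 0, 9, 97]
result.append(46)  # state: [8, 0, 9, 97, 46]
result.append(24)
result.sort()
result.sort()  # [0, 8, 9, 24, 46, 97]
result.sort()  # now [0, 8, 9, 24, 46, 97]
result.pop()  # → 97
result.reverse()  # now [46, 24, 9, 8, 0]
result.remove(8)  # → [46, 24, 9, 0]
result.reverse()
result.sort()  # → [0, 9, 24, 46]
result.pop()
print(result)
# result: [0, 9, 24]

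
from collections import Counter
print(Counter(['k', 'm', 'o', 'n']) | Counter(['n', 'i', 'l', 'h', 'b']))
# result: Counter({'k': 1, 'm': 1, 'o': 1, 'n': 1, 'i': 1, 'l': 1, 'h': 1, 'b': 1})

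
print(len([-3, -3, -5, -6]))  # 4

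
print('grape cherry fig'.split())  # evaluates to ['grape', 'cherry', 'fig']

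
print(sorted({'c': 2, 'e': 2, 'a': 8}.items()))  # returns [('a', 8), ('c', 2), ('e', 2)]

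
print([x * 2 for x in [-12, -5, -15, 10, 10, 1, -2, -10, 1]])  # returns [-24, -10, -30, 20, 20, 2, -4, -20, 2]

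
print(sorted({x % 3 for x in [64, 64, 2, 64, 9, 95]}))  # [0, 1, 2]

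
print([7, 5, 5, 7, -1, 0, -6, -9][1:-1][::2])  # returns [5, 7, 0]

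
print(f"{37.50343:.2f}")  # 37.50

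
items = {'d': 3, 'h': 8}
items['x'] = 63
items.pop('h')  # 8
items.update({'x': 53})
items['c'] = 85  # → {'d': 3, 'x': 53, 'c': 85}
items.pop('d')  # 3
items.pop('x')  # 53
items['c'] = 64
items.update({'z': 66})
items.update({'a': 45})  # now {'c': 64, 'z': 66, 'a': 45}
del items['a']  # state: {'c': 64, 'z': 66}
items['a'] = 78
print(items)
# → {'c': 64, 'z': 66, 'a': 78}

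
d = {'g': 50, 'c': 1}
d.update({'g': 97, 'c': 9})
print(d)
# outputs {'g': 97, 'c': 9}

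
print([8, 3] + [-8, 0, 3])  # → [8, 3, -8, 0, 3]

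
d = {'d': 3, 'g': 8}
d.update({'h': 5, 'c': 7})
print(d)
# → {'d': 3, 'g': 8, 'h': 5, 'c': 7}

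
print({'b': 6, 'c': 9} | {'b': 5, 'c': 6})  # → {'b': 5, 'c': 6}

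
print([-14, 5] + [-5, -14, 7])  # [-14, 5, -5, -14, 7]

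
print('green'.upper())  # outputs GREEN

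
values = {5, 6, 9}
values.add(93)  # {5, 6, 9, 93}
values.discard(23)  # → {5, 6, 9, 93}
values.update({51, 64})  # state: {5, 6, 9, 51, 64, 93}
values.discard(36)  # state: {5, 6, 9, 51, 64, 93}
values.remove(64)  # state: {5, 6, 9, 51, 93}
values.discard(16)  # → {5, 6, 9, 51, 93}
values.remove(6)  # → {5, 9, 51, 93}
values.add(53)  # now {5, 9, 51, 53, 93}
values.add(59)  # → {5, 9, 51, 53, 59, 93}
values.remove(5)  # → {9, 51, 53, 59, 93}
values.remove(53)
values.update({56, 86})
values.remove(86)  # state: {9, 51, 56, 59, 93}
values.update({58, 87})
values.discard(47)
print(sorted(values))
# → [9, 51, 56, 58, 59, 87, 93]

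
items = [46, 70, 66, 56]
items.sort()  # [46, 56, 66, 70]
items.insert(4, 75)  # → [46, 56, 66, 70, 75]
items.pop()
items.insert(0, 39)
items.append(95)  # [39, 46, 56, 66, 70, 95]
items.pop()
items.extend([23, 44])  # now [39, 46, 56, 66, 70, 23, 44]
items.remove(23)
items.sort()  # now [39, 44, 46, 56, 66, 70]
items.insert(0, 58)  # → [58, 39, 44, 46, 56, 66, 70]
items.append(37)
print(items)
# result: [58, 39, 44, 46, 56, 66, 70, 37]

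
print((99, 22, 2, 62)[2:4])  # (2, 62)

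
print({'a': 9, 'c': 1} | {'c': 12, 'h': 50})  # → {'a': 9, 'c': 12, 'h': 50}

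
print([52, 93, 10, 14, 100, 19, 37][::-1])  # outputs [37, 19, 100, 14, 10, 93, 52]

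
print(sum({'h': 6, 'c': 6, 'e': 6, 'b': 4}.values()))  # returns 22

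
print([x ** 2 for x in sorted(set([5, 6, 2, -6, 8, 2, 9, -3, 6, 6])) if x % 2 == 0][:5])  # [36, 4, 36, 64]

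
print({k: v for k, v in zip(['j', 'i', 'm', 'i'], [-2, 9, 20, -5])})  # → {'j': -2, 'i': -5, 'm': 20}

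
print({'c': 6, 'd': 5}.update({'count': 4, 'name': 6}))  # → None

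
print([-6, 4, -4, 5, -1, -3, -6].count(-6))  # 2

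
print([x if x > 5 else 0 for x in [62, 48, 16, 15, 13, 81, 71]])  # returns [62, 48, 16, 15, 13, 81, 71]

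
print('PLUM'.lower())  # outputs plum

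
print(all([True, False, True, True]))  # False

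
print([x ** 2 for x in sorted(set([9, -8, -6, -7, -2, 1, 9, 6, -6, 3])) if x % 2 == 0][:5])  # [64, 36, 4, 36]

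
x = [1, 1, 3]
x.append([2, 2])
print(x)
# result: [1, 1, 3, [2, 2]]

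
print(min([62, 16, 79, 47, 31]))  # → 16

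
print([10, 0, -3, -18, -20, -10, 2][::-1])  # [2, -10, -20, -18, -3, 0, 10]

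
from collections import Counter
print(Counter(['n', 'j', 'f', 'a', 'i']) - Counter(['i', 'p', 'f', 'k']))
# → Counter({'n': 1, 'j': 1, 'a': 1})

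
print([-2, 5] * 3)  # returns [-2, 5, -2, 5, -2, 5]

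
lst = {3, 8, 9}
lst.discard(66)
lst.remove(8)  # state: {3, 9}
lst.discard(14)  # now {3, 9}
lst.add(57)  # {3, 9, 57}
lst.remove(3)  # {9, 57}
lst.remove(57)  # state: {9}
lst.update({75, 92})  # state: {9, 75, 92}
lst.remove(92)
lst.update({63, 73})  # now {9, 63, 73, 75}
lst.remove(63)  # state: {9, 73, 75}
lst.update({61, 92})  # {9, 61, 73, 75, 92}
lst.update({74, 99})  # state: {9, 61, 73, 74, 75, 92, 99}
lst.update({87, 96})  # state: {9, 61, 73, 74, 75, 87, 92, 96, 99}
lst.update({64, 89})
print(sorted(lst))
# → [9, 61, 64, 73, 74, 75, 87, 89, 92, 96, 99]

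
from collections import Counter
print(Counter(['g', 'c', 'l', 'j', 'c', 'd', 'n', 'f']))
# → Counter({'c': 2, 'g': 1, 'l': 1, 'j': 1, 'd': 1, 'n': 1, 'f': 1})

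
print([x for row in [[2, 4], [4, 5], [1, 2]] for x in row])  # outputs [2, 4, 4, 5, 1, 2]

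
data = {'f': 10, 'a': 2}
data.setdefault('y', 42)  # 42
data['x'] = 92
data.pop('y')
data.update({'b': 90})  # {'f': 10, 'a': 2, 'x': 92, 'b': 90}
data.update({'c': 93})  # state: {'f': 10, 'a': 2, 'x': 92, 'b': 90, 'c': 93}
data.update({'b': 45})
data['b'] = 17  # {'f': 10, 'a': 2, 'x': 92, 'b': 17, 'c': 93}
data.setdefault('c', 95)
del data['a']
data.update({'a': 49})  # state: {'f': 10, 'x': 92, 'b': 17, 'c': 93, 'a': 49}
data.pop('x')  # 92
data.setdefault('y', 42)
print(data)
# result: {'f': 10, 'b': 17, 'c': 93, 'a': 49, 'y': 42}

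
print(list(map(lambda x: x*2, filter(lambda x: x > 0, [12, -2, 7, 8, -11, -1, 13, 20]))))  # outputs [24, 14, 16, 26, 40]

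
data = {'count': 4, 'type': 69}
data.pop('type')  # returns 69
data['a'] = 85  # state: {'count': 4, 'a': 85}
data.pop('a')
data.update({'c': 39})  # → {'count': 4, 'c': 39}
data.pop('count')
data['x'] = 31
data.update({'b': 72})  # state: {'c': 39, 'x': 31, 'b': 72}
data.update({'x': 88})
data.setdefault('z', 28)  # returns 28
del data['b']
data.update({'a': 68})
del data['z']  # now {'c': 39, 'x': 88, 'a': 68}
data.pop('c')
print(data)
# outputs {'x': 88, 'a': 68}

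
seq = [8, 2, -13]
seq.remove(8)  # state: [2, -13]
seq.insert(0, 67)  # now [67, 2, -13]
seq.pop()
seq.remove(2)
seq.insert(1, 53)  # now [67, 53]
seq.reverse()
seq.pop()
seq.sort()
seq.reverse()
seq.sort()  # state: [53]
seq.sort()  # [53]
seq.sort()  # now [53]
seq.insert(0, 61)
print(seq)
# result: [61, 53]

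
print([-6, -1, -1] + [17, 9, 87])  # [-6, -1, -1, 17, 9, 87]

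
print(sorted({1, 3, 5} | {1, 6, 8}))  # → [1, 3, 5, 6, 8]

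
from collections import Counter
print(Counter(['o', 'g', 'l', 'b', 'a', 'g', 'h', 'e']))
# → Counter({'g': 2, 'o': 1, 'l': 1, 'b': 1, 'a': 1, 'h': 1, 'e': 1})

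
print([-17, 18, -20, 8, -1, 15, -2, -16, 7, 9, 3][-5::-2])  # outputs [-2, -1, -20, -17]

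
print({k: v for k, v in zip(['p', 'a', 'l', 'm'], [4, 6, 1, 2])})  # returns {'p': 4, 'a': 6, 'l': 1, 'm': 2}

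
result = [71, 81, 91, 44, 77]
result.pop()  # 77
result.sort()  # [44, 71, 81, 91]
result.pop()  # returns 91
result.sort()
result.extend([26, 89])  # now [44, 71, 81, 26, 89]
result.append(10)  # [44, 71, 81, 26, 89, 10]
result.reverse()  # [10, 89, 26, 81, 71, 44]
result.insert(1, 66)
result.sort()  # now [10, 26, 44, 66, 71, 81, 89]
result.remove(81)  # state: [10, 26, 44, 66, 71, 89]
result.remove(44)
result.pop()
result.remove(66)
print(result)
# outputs [10, 26, 71]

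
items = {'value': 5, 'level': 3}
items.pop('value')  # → 5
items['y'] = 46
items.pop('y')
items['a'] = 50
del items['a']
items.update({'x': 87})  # {'level': 3, 'x': 87}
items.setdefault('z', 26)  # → 26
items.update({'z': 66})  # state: {'level': 3, 'x': 87, 'z': 66}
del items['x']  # {'level': 3, 'z': 66}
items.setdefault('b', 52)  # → 52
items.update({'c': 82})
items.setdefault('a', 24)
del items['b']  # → {'level': 3, 'z': 66, 'c': 82, 'a': 24}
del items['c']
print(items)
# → {'level': 3, 'z': 66, 'a': 24}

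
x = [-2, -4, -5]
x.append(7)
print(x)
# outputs [-2, -4, -5, 7]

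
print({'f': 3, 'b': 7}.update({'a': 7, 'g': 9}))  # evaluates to None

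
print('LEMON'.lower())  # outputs lemon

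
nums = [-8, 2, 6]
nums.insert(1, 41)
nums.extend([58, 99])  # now [-8, 41, 2, 6, 58, 99]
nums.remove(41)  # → [-8, 2, 6, 58, 99]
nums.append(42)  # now [-8, 2, 6, 58, 99, 42]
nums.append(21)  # [-8, 2, 6, 58, 99, 42, 21]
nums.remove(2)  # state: [-8, 6, 58, 99, 42, 21]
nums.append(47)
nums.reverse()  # [47, 21, 42, 99, 58, 6, -8]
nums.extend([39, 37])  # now [47, 21, 42, 99, 58, 6, -8, 39, 37]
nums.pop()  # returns 37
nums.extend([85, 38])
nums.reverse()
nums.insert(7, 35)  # [38, 85, 39, -8, 6, 58, 99, 35, 42, 21, 47]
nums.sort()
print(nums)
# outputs [-8, 6, 21, 35, 38, 39, 42, 47, 58, 85, 99]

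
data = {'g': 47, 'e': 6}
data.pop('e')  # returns 6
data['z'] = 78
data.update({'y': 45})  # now {'g': 47, 'z': 78, 'y': 45}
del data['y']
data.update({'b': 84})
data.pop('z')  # 78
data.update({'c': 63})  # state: {'g': 47, 'b': 84, 'c': 63}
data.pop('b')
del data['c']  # {'g': 47}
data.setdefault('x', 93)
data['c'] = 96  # {'g': 47, 'x': 93, 'c': 96}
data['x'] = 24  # {'g': 47, 'x': 24, 'c': 96}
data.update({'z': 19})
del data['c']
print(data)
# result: {'g': 47, 'x': 24, 'z': 19}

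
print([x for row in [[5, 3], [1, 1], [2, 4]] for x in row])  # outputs [5, 3, 1, 1, 2, 4]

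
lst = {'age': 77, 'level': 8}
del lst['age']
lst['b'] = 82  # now {'level': 8, 'b': 82}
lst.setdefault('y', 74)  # 74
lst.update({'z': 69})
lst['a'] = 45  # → {'level': 8, 'b': 82, 'y': 74, 'z': 69, 'a': 45}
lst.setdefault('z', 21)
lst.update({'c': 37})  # {'level': 8, 'b': 82, 'y': 74, 'z': 69, 'a': 45, 'c': 37}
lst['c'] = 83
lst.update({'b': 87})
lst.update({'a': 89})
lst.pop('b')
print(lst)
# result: {'level': 8, 'y': 74, 'z': 69, 'a': 89, 'c': 83}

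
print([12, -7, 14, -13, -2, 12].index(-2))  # 4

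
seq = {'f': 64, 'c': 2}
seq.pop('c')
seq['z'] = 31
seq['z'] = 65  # {'f': 64, 'z': 65}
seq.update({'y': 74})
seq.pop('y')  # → 74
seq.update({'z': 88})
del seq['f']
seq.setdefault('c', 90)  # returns 90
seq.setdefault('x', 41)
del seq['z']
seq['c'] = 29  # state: {'c': 29, 'x': 41}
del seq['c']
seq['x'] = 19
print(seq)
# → {'x': 19}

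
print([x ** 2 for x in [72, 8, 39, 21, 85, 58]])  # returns [5184, 64, 1521, 441, 7225, 3364]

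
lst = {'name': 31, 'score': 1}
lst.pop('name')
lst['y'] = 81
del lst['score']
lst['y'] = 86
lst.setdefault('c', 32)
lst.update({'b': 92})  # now {'y': 86, 'c': 32, 'b': 92}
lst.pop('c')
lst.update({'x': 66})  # {'y': 86, 'b': 92, 'x': 66}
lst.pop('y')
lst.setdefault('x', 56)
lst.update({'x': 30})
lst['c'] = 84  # {'b': 92, 'x': 30, 'c': 84}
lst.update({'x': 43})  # {'b': 92, 'x': 43, 'c': 84}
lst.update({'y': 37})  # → {'b': 92, 'x': 43, 'c': 84, 'y': 37}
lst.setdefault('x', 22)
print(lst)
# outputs {'b': 92, 'x': 43, 'c': 84, 'y': 37}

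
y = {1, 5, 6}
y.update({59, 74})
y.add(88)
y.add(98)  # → {1, 5, 6, 59, 74, 88, 98}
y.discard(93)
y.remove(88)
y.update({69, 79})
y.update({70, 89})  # {1, 5, 6, 59, 69, 70, 74, 79, 89, 98}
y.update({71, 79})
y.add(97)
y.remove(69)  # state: {1, 5, 6, 59, 70, 71, 74, 79, 89, 97, 98}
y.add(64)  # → {1, 5, 6, 59, 64, 70, 71, 74, 79, 89, 97, 98}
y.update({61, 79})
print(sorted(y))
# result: [1, 5, 6, 59, 61, 64, 70, 71, 74, 79, 89, 97, 98]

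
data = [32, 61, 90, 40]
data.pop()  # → 40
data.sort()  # [32, 61, 90]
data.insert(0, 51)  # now [51, 32, 61, 90]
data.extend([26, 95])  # [51, 32, 61, 90, 26, 95]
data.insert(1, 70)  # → [51, 70, 32, 61, 90, 26, 95]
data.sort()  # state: [26, 32, 51, 61, 70, 90, 95]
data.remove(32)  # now [26, 51, 61, 70, 90, 95]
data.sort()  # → [26, 51, 61, 70, 90, 95]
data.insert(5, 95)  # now [26, 51, 61, 70, 90, 95, 95]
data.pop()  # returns 95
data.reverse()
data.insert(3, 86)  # [95, 90, 70, 86, 61, 51, 26]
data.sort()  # [26, 51, 61, 70, 86, 90, 95]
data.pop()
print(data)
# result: [26, 51, 61, 70, 86, 90]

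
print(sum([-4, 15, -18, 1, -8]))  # -14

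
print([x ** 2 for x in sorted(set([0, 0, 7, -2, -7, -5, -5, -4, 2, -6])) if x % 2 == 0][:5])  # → [36, 16, 4, 0, 4]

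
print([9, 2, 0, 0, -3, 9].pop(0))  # 9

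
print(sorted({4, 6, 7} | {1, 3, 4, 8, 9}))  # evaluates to [1, 3, 4, 6, 7, 8, 9]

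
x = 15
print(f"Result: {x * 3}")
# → Result: 45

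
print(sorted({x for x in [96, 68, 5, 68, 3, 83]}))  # [3, 5, 68, 83, 96]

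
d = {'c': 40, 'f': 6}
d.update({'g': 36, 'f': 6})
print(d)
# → {'c': 40, 'f': 6, 'g': 36}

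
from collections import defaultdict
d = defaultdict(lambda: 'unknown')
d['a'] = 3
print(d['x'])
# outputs unknown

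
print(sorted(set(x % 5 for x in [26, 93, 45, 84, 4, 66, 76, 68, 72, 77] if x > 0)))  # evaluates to [0, 1, 2, 3, 4]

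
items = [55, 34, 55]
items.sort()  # [34, 55, 55]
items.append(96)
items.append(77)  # [34, 55, 55, 96, 77]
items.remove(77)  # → [34, 55, 55, 96]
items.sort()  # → [34, 55, 55, 96]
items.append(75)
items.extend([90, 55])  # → [34, 55, 55, 96, 75, 90, 55]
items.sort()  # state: [34, 55, 55, 55, 75, 90, 96]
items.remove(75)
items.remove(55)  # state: [34, 55, 55, 90, 96]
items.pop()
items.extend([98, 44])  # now [34, 55, 55, 90, 98, 44]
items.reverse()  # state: [44, 98, 90, 55, 55, 34]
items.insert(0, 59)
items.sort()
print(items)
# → [34, 44, 55, 55, 59, 90, 98]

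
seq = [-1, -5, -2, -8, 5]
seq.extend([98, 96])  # [-1, -5, -2, -8, 5, 98, 96]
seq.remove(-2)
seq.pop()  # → 96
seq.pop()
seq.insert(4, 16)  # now [-1, -5, -8, 5, 16]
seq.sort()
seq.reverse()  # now [16, 5, -1, -5, -8]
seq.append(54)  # [16, 5, -1, -5, -8, 54]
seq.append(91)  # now [16, 5, -1, -5, -8, 54, 91]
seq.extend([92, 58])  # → [16, 5, -1, -5, -8, 54, 91, 92, 58]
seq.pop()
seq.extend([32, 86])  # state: [16, 5, -1, -5, -8, 54, 91, 92, 32, 86]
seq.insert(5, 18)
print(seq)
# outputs [16, 5, -1, -5, -8, 18, 54, 91, 92, 32, 86]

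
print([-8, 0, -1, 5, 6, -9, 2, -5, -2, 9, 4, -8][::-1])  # [-8, 4, 9, -2, -5, 2, -9, 6, 5, -1, 0, -8]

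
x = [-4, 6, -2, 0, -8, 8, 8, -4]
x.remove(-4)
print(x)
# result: [6, -2, 0, -8, 8, 8, -4]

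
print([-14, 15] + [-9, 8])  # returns [-14, 15, -9, 8]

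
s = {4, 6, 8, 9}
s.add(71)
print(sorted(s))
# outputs [4, 6, 8, 9, 71]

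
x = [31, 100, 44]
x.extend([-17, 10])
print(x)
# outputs [31, 100, 44, -17, 10]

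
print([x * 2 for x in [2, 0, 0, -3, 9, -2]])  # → [4, 0, 0, -6, 18, -4]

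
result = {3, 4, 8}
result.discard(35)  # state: {3, 4, 8}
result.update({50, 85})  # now {3, 4, 8, 50, 85}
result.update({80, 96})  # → {3, 4, 8, 50, 80, 85, 96}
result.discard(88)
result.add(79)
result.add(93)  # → {3, 4, 8, 50, 79, 80, 85, 93, 96}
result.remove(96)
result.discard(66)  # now {3, 4, 8, 50, 79, 80, 85, 93}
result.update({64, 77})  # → {3, 4, 8, 50, 64, 77, 79, 80, 85, 93}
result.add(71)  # {3, 4, 8, 50, 64, 71, 77, 79, 80, 85, 93}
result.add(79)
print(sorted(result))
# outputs [3, 4, 8, 50, 64, 71, 77, 79, 80, 85, 93]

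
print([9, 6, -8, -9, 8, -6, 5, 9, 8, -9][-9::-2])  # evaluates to [6]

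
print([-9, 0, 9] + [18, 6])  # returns [-9, 0, 9, 18, 6]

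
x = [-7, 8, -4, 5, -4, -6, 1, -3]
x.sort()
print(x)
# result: [-7, -6, -4, -4, -3, 1, 5, 8]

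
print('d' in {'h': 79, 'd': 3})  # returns True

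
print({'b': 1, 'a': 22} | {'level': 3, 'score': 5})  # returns {'b': 1, 'a': 22, 'level': 3, 'score': 5}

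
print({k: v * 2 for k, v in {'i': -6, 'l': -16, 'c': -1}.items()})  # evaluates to {'i': -12, 'l': -32, 'c': -2}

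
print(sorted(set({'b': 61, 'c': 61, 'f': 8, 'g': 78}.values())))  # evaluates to [8, 61, 78]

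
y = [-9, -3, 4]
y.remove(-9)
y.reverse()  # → [4, -3]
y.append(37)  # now [4, -3, 37]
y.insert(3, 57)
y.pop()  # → 57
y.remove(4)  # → [-3, 37]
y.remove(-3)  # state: [37]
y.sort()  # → [37]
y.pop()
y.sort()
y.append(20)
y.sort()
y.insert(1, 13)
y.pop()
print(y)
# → [20]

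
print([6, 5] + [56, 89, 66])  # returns [6, 5, 56, 89, 66]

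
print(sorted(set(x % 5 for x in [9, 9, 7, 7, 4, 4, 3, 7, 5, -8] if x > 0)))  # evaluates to [0, 2, 3, 4]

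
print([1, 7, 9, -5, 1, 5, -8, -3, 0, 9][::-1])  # [9, 0, -3, -8, 5, 1, -5, 9, 7, 1]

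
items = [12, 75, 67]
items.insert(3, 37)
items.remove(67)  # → [12, 75, 37]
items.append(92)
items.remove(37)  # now [12, 75, 92]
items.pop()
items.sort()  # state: [12, 75]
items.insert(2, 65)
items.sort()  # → [12, 65, 75]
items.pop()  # 75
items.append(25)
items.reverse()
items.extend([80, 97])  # [25, 65, 12, 80, 97]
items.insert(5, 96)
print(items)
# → [25, 65, 12, 80, 97, 96]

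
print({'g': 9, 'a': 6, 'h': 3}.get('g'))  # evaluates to 9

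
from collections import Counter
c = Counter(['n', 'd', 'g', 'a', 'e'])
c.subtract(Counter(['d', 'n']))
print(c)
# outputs Counter({'g': 1, 'a': 1, 'e': 1, 'n': 0, 'd': 0})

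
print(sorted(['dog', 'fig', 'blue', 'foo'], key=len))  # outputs ['dog', 'fig', 'foo', 'blue']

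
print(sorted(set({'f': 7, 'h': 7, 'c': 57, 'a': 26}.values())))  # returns [7, 26, 57]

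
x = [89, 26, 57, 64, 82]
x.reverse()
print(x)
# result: [82, 64, 57, 26, 89]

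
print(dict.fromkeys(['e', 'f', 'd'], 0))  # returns {'e': 0, 'f': 0, 'd': 0}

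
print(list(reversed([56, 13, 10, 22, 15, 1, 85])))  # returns [85, 1, 15, 22, 10, 13, 56]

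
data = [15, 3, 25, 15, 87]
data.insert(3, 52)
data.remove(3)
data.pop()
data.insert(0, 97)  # [97, 15, 25, 52, 15]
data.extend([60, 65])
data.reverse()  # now [65, 60, 15, 52, 25, 15, 97]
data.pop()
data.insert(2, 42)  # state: [65, 60, 42, 15, 52, 25, 15]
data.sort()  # [15, 15, 25, 42, 52, 60, 65]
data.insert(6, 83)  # [15, 15, 25, 42, 52, 60, 83, 65]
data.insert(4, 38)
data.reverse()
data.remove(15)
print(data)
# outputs [65, 83, 60, 52, 38, 42, 25, 15]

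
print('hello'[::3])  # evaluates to hl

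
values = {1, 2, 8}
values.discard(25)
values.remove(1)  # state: {2, 8}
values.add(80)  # {2, 8, 80}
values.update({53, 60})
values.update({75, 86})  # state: {2, 8, 53, 60, 75, 80, 86}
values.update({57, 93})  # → {2, 8, 53, 57, 60, 75, 80, 86, 93}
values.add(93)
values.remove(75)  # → {2, 8, 53, 57, 60, 80, 86, 93}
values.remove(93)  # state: {2, 8, 53, 57, 60, 80, 86}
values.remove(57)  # {2, 8, 53, 60, 80, 86}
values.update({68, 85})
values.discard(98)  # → {2, 8, 53, 60, 68, 80, 85, 86}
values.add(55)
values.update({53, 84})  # {2, 8, 53, 55, 60, 68, 80, 84, 85, 86}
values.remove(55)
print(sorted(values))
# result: [2, 8, 53, 60, 68, 80, 84, 85, 86]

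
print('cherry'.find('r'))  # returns 3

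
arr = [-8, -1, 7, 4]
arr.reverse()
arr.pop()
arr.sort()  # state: [-1, 4, 7]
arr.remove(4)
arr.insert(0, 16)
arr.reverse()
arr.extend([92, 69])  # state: [7, -1, 16, 92, 69]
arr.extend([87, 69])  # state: [7, -1, 16, 92, 69, 87, 69]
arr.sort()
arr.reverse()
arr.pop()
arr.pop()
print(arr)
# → [92, 87, 69, 69, 16]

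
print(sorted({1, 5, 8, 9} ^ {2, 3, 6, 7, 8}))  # [1, 2, 3, 5, 6, 7, 9]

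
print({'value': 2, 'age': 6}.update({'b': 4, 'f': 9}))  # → None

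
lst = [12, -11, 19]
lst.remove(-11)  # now [12, 19]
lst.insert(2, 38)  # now [12, 19, 38]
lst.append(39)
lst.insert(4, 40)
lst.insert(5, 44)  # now [12, 19, 38, 39, 40, 44]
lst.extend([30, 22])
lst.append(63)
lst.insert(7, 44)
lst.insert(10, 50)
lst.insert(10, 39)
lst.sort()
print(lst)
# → [12, 19, 22, 30, 38, 39, 39, 40, 44, 44, 50, 63]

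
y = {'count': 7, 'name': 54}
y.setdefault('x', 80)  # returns 80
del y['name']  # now {'count': 7, 'x': 80}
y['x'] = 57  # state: {'count': 7, 'x': 57}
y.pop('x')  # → 57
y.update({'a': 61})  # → {'count': 7, 'a': 61}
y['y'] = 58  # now {'count': 7, 'a': 61, 'y': 58}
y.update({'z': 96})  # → {'count': 7, 'a': 61, 'y': 58, 'z': 96}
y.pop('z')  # 96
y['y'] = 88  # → {'count': 7, 'a': 61, 'y': 88}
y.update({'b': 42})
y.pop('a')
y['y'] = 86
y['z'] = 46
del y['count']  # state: {'y': 86, 'b': 42, 'z': 46}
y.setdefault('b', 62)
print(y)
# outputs {'y': 86, 'b': 42, 'z': 46}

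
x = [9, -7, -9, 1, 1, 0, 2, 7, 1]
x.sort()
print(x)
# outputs [-9, -7, 0, 1, 1, 1, 2, 7, 9]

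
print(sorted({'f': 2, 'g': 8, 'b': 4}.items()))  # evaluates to [('b', 4), ('f', 2), ('g', 8)]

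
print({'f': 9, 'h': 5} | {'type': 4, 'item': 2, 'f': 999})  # {'f': 999, 'h': 5, 'type': 4, 'item': 2}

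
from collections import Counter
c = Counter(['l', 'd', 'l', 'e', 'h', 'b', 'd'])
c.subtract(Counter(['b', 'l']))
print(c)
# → Counter({'d': 2, 'l': 1, 'e': 1, 'h': 1, 'b': 0})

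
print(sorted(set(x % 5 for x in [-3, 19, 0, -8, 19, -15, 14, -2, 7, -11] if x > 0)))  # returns [2, 4]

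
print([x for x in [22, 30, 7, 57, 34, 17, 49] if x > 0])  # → [22, 30, 7, 57, 34, 17, 49]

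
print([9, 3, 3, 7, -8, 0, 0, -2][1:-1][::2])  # [3, 7, 0]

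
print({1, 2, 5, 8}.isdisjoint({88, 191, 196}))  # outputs True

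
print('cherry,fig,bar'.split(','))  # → ['cherry', 'fig', 'bar']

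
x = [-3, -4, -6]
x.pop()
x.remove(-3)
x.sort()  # [-4]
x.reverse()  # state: [-4]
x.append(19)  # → [-4, 19]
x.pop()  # 19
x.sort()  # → [-4]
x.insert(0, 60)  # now [60, -4]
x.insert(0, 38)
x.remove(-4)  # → [38, 60]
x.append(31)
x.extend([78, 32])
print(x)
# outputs [38, 60, 31, 78, 32]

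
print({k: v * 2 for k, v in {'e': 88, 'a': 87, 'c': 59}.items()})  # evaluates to {'e': 176, 'a': 174, 'c': 118}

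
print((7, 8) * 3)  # (7, 8, 7, 8, 7, 8)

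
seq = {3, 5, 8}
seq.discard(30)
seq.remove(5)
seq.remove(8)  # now {3}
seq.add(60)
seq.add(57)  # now {3, 57, 60}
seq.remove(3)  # {57, 60}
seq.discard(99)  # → {57, 60}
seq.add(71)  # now {57, 60, 71}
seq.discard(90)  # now {57, 60, 71}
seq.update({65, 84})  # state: {57, 60, 65, 71, 84}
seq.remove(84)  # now {57, 60, 65, 71}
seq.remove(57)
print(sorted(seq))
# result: [60, 65, 71]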